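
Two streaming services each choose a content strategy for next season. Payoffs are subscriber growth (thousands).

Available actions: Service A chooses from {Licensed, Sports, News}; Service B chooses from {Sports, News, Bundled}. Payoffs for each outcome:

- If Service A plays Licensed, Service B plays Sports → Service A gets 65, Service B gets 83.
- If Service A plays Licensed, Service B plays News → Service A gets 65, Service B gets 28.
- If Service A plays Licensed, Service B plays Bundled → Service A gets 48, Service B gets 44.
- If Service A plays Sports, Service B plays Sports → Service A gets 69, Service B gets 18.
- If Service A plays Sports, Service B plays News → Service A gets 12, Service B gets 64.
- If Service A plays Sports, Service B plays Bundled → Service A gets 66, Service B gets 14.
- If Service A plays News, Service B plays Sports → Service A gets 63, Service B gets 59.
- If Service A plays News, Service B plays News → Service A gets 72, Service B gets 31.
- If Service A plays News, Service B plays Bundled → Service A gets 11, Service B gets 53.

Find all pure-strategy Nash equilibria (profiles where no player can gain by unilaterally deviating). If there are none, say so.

Service A against Sports: payoffs 65, 69, 63 → best response Sports.
Service A against News: payoffs 65, 12, 72 → best response News.
Service A against Bundled: payoffs 48, 66, 11 → best response Sports.
Service B against Licensed: payoffs 83, 28, 44 → best response Sports.
Service B against Sports: payoffs 18, 64, 14 → best response News.
Service B against News: payoffs 59, 31, 53 → best response Sports.
No profile is a mutual best response for all players.

This game has no pure Nash equilibrium.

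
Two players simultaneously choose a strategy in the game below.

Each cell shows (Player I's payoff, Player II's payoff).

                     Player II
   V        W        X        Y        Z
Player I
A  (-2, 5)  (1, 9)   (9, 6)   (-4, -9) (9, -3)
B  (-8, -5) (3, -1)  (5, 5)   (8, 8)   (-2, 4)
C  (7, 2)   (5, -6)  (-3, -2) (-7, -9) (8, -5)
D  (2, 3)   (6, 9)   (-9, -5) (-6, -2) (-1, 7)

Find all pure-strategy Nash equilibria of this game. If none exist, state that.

Mark each player's best response to every combination of opponents' strategies; a profile where every player is best-responding is a pure Nash equilibrium.
Player I against V: payoffs -2, -8, 7, 2 → best response C.
Player I against W: payoffs 1, 3, 5, 6 → best response D.
Player I against X: payoffs 9, 5, -3, -9 → best response A.
Player I against Y: payoffs -4, 8, -7, -6 → best response B.
Player I against Z: payoffs 9, -2, 8, -1 → best response A.
Player II against A: payoffs 5, 9, 6, -9, -3 → best response W.
Player II against B: payoffs -5, -1, 5, 8, 4 → best response Y.
Player II against C: payoffs 2, -6, -2, -9, -5 → best response V.
Player II against D: payoffs 3, 9, -5, -2, 7 → best response W.
Mutual best responses: (B, Y); (C, V); (D, W).

Pure-strategy Nash equilibria: (B, Y), (C, V), (D, W)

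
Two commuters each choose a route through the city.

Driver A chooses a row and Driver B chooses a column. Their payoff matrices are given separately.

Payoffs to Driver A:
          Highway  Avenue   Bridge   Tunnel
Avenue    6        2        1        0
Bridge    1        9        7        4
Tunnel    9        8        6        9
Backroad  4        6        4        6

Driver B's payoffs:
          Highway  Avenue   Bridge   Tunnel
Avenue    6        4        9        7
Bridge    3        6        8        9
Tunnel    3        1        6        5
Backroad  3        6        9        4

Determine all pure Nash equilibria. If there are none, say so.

(Avenue, Highway): Driver A can switch to Tunnel (6 → 9). Not NE.
(Avenue, Avenue): Driver A can switch to Bridge (2 → 9). Not NE.
(Avenue, Bridge): Driver A can switch to Bridge (1 → 7). Not NE.
(Avenue, Tunnel): Driver A can switch to Bridge (0 → 4). Not NE.
(Bridge, Highway): Driver A can switch to Avenue (1 → 6). Not NE.
(Bridge, Avenue): Driver B can switch to Bridge (6 → 8). Not NE.
(Bridge, Bridge): Driver B can switch to Tunnel (8 → 9). Not NE.
(Bridge, Tunnel): Driver A can switch to Tunnel (4 → 9). Not NE.
(Tunnel, Highway): Driver B can switch to Bridge (3 → 6). Not NE.
(Tunnel, Avenue): Driver A can switch to Bridge (8 → 9). Not NE.
(The remaining 6 profiles each have a profitable deviation by the same check.)

This game has no pure Nash equilibrium.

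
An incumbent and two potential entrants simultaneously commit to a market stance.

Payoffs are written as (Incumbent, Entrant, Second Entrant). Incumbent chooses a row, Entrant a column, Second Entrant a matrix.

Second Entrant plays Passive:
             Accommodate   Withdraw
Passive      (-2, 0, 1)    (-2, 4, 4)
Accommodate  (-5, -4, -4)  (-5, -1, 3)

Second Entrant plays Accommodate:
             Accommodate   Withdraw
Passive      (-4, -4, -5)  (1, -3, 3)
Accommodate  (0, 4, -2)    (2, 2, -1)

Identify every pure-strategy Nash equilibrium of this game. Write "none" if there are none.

Pure-strategy Nash equilibria: (Passive, Withdraw, Passive), (Accommodate, Accommodate, Accommodate)

Check each profile: it is a Nash equilibrium iff no player can strictly gain by switching unilaterally.
(Passive, Accommodate, Passive): Entrant can switch to Withdraw (0 → 4). Not NE.
(Passive, Accommodate, Accommodate): Incumbent can switch to Accommodate (-4 → 0). Not NE.
(Passive, Withdraw, Passive): Incumbent gets -2, best alternative -5; Entrant gets 4, best alternative 0; Second Entrant gets 4, best alternative 3. No profitable deviation — NE.
(Passive, Withdraw, Accommodate): Incumbent can switch to Accommodate (1 → 2). Not NE.
(Accommodate, Accommodate, Passive): Incumbent can switch to Passive (-5 → -2). Not NE.
(Accommodate, Accommodate, Accommodate): Incumbent gets 0, best alternative -4; Entrant gets 4, best alternative 2; Second Entrant gets -2, best alternative -4. No profitable deviation — NE.
(Accommodate, Withdraw, Passive): Incumbent can switch to Passive (-5 → -2). Not NE.
(Accommodate, Withdraw, Accommodate): Entrant can switch to Accommodate (2 → 4). Not NE.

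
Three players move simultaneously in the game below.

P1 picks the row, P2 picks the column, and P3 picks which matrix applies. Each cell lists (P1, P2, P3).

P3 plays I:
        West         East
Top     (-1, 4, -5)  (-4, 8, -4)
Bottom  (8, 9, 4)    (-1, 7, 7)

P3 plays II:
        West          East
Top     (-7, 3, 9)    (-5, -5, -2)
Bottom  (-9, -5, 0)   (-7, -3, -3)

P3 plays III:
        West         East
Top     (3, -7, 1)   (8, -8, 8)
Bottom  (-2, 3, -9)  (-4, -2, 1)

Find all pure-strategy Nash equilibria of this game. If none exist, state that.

P1 against (West, I): payoffs -1, 8 → best response Bottom.
P1 against (West, II): payoffs -7, -9 → best response Top.
P1 against (West, III): payoffs 3, -2 → best response Top.
P1 against (East, I): payoffs -4, -1 → best response Bottom.
P1 against (East, II): payoffs -5, -7 → best response Top.
P1 against (East, III): payoffs 8, -4 → best response Top.
P2 against (Top, I): payoffs 4, 8 → best response East.
P2 against (Top, II): payoffs 3, -5 → best response West.
P2 against (Top, III): payoffs -7, -8 → best response West.
P2 against (Bottom, I): payoffs 9, 7 → best response West.
P2 against (Bottom, II): payoffs -5, -3 → best response East.
P2 against (Bottom, III): payoffs 3, -2 → best response West.
P3 against (Top, West): payoffs -5, 9, 1 → best response II.
P3 against (Top, East): payoffs -4, -2, 8 → best response III.
P3 against (Bottom, West): payoffs 4, 0, -9 → best response I.
P3 against (Bottom, East): payoffs 7, -3, 1 → best response I.
Mutual best responses: (Top, West, II); (Bottom, West, I).

Pure-strategy Nash equilibria: (Top, West, II); (Bottom, West, I)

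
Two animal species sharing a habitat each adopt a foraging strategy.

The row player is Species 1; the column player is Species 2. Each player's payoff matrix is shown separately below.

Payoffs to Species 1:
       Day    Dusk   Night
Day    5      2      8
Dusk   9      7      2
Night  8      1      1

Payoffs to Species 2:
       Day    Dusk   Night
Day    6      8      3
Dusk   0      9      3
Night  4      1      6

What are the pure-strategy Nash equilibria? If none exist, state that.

(Day, Day): Species 1 can switch to Dusk (5 → 9). Not NE.
(Day, Dusk): Species 1 can switch to Dusk (2 → 7). Not NE.
(Day, Night): Species 2 can switch to Day (3 → 6). Not NE.
(Dusk, Day): Species 2 can switch to Dusk (0 → 9). Not NE.
(Dusk, Dusk): Species 1 gets 7, best alternative 2; Species 2 gets 9, best alternative 3. No profitable deviation — NE.
(Dusk, Night): Species 1 can switch to Day (2 → 8). Not NE.
(Night, Day): Species 1 can switch to Dusk (8 → 9). Not NE.
(Night, Dusk): Species 1 can switch to Day (1 → 2). Not NE.
(Night, Night): Species 1 can switch to Day (1 → 8). Not NE.

(Dusk, Dusk)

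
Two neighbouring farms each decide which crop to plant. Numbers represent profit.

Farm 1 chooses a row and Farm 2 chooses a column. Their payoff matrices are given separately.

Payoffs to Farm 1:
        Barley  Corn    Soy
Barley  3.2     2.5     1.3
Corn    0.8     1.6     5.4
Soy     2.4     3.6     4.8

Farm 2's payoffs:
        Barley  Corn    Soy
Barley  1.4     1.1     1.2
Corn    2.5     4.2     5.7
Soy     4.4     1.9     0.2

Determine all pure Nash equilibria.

For each player, find the best response to each opponent profile; mutual best responses are the pure NE.
Farm 1 against Barley: payoffs 3.2, 0.8, 2.4 → best response Barley.
Farm 1 against Corn: payoffs 2.5, 1.6, 3.6 → best response Soy.
Farm 1 against Soy: payoffs 1.3, 5.4, 4.8 → best response Corn.
Farm 2 against Barley: payoffs 1.4, 1.1, 1.2 → best response Barley.
Farm 2 against Corn: payoffs 2.5, 4.2, 5.7 → best response Soy.
Farm 2 against Soy: payoffs 4.4, 1.9, 0.2 → best response Barley.
Mutual best responses: (Barley, Barley); (Corn, Soy).

(Barley, Barley) and (Corn, Soy)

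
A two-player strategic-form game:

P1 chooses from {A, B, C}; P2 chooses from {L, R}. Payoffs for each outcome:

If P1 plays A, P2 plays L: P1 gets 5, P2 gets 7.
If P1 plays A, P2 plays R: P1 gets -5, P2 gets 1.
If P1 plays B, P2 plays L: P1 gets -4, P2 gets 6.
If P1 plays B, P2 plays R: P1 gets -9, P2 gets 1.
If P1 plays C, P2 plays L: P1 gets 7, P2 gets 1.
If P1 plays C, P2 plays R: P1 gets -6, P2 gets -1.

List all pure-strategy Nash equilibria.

P1 against L: payoffs 5, -4, 7 → best response C.
P1 against R: payoffs -5, -9, -6 → best response A.
P2 against A: payoffs 7, 1 → best response L.
P2 against B: payoffs 6, 1 → best response L.
P2 against C: payoffs 1, -1 → best response L.
Mutual best responses: (C, L).

(C, L)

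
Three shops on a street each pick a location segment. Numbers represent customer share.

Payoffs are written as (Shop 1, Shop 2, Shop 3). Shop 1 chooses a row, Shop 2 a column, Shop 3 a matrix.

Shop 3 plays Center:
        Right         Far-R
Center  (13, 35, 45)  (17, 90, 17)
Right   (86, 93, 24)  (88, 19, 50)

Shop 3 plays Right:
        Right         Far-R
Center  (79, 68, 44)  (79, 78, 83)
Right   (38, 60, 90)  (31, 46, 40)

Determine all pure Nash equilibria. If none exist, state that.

For each strategy profile, look for a profitable unilateral deviation.
(Center, Right, Center): Shop 1 can switch to Right (13 → 86). Not NE.
(Center, Right, Right): Shop 2 can switch to Far-R (68 → 78). Not NE.
(Center, Far-R, Center): Shop 1 can switch to Right (17 → 88). Not NE.
(Center, Far-R, Right): Shop 1 gets 79, best alternative 31; Shop 2 gets 78, best alternative 68; Shop 3 gets 83, best alternative 17. No profitable deviation — NE.
(Right, Right, Center): Shop 3 can switch to Right (24 → 90). Not NE.
(Right, Right, Right): Shop 1 can switch to Center (38 → 79). Not NE.
(Right, Far-R, Center): Shop 2 can switch to Right (19 → 93). Not NE.
(The remaining 1 profile has a profitable deviation by the same check.)

(Center, Far-R, Right)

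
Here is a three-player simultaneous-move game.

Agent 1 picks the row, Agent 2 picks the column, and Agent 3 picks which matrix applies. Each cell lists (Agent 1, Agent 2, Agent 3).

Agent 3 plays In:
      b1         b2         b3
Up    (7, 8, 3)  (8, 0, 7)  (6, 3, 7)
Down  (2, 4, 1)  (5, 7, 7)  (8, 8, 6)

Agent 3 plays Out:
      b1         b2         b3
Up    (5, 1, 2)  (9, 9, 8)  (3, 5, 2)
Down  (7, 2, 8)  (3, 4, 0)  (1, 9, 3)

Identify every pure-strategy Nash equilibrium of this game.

Mark each player's best response to every combination of opponents' strategies; a profile where every player is best-responding is a pure Nash equilibrium.
Agent 1 against (b1, In): payoffs 7, 2 → best response Up.
Agent 1 against (b1, Out): payoffs 5, 7 → best response Down.
Agent 1 against (b2, In): payoffs 8, 5 → best response Up.
Agent 1 against (b2, Out): payoffs 9, 3 → best response Up.
Agent 1 against (b3, In): payoffs 6, 8 → best response Down.
Agent 1 against (b3, Out): payoffs 3, 1 → best response Up.
Agent 2 against (Up, In): payoffs 8, 0, 3 → best response b1.
Agent 2 against (Up, Out): payoffs 1, 9, 5 → best response b2.
Agent 2 against (Down, In): payoffs 4, 7, 8 → best response b3.
Agent 2 against (Down, Out): payoffs 2, 4, 9 → best response b3.
Agent 3 against (Up, b1): payoffs 3, 2 → best response In.
Agent 3 against (Up, b2): payoffs 7, 8 → best response Out.
Agent 3 against (Up, b3): payoffs 7, 2 → best response In.
Agent 3 against (Down, b1): payoffs 1, 8 → best response Out.
Agent 3 against (Down, b2): payoffs 7, 0 → best response In.
Agent 3 against (Down, b3): payoffs 6, 3 → best response In.
Mutual best responses: (Up, b1, In); (Up, b2, Out); (Down, b3, In).

The pure Nash equilibria are (Up, b1, In) and (Up, b2, Out) and (Down, b3, In).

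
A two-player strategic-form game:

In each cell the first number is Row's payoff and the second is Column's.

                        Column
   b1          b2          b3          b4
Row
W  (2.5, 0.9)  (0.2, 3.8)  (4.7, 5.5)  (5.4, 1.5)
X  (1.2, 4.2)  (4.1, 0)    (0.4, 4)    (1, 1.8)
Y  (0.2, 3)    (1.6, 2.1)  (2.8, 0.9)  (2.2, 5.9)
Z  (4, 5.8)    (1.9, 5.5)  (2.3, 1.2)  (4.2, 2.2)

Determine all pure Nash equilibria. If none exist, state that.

Pure-strategy Nash equilibria: (W, b3); (Z, b1)

(W, b1): Row can switch to Z (2.5 → 4). Not NE.
(W, b2): Row can switch to X (0.2 → 4.1). Not NE.
(W, b3): Row gets 4.7, best alternative 2.8; Column gets 5.5, best alternative 3.8. No profitable deviation — NE.
(W, b4): Column can switch to b2 (1.5 → 3.8). Not NE.
(X, b1): Row can switch to W (1.2 → 2.5). Not NE.
(X, b2): Column can switch to b1 (0 → 4.2). Not NE.
(X, b3): Row can switch to W (0.4 → 4.7). Not NE.
(Z, b1): Row gets 4, best alternative 2.5; Column gets 5.8, best alternative 5.5. No profitable deviation — NE.
(The remaining 8 profiles each have a profitable deviation by the same check.)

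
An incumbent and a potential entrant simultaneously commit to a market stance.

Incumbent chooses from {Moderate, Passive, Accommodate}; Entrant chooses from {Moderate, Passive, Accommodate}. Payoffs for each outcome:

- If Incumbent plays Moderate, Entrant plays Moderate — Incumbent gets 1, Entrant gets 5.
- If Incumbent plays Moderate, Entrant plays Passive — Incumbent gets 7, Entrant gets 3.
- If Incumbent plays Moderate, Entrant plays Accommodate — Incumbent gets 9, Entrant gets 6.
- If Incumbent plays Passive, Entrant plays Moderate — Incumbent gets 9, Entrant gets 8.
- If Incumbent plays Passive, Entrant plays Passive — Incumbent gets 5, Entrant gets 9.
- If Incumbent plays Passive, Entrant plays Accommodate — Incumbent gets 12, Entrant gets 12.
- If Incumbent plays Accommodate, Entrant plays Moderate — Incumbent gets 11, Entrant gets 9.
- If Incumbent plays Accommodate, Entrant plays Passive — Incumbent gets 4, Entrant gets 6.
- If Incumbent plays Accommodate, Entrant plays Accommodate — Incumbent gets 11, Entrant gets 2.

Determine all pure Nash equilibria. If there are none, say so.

Incumbent against Moderate: payoffs 1, 9, 11 → best response Accommodate.
Incumbent against Passive: payoffs 7, 5, 4 → best response Moderate.
Incumbent against Accommodate: payoffs 9, 12, 11 → best response Passive.
Entrant against Moderate: payoffs 5, 3, 6 → best response Accommodate.
Entrant against Passive: payoffs 8, 9, 12 → best response Accommodate.
Entrant against Accommodate: payoffs 9, 6, 2 → best response Moderate.
Mutual best responses: (Passive, Accommodate); (Accommodate, Moderate).

(Passive, Accommodate) and (Accommodate, Moderate)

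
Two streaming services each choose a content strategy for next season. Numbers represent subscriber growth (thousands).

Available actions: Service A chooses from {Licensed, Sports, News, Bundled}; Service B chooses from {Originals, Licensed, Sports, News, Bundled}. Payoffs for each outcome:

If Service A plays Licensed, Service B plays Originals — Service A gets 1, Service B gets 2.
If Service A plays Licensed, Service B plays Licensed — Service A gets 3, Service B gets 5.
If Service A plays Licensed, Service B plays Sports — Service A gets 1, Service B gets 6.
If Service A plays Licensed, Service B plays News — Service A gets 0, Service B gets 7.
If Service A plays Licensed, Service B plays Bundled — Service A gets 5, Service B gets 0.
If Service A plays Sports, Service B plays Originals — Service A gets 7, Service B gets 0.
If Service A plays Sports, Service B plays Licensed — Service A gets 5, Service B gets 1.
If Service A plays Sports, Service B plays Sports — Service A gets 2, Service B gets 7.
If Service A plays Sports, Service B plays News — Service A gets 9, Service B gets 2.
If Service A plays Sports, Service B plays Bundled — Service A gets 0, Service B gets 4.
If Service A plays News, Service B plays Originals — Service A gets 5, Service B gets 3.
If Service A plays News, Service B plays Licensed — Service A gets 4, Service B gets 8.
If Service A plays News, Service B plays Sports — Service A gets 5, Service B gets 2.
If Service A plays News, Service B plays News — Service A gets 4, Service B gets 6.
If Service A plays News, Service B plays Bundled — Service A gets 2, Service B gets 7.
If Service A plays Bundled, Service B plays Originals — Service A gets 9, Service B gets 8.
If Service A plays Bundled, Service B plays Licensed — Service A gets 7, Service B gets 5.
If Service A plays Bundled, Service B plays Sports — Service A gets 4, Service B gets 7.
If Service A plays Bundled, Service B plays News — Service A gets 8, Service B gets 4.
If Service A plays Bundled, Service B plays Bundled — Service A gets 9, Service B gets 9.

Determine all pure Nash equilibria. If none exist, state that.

Pure NE: (Bundled, Bundled)

Service A against Originals: payoffs 1, 7, 5, 9 → best response Bundled.
Service A against Licensed: payoffs 3, 5, 4, 7 → best response Bundled.
Service A against Sports: payoffs 1, 2, 5, 4 → best response News.
Service A against News: payoffs 0, 9, 4, 8 → best response Sports.
Service A against Bundled: payoffs 5, 0, 2, 9 → best response Bundled.
Service B against Licensed: payoffs 2, 5, 6, 7, 0 → best response News.
Service B against Sports: payoffs 0, 1, 7, 2, 4 → best response Sports.
Service B against News: payoffs 3, 8, 2, 6, 7 → best response Licensed.
Service B against Bundled: payoffs 8, 5, 7, 4, 9 → best response Bundled.
Mutual best responses: (Bundled, Bundled).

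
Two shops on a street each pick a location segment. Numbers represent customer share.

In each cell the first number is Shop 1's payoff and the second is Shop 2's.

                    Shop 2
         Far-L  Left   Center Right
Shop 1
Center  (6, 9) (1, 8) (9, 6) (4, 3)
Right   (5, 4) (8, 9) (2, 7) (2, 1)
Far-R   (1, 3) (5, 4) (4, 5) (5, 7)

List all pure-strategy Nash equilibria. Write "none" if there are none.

Pure-strategy Nash equilibria: (Center, Far-L), (Right, Left), (Far-R, Right)

(Center, Far-L): Shop 1 gets 6, best alternative 5; Shop 2 gets 9, best alternative 8. No profitable deviation — NE.
(Center, Left): Shop 1 can switch to Right (1 → 8). Not NE.
(Center, Center): Shop 2 can switch to Far-L (6 → 9). Not NE.
(Center, Right): Shop 1 can switch to Far-R (4 → 5). Not NE.
(Right, Far-L): Shop 1 can switch to Center (5 → 6). Not NE.
(Right, Left): Shop 1 gets 8, best alternative 5; Shop 2 gets 9, best alternative 7. No profitable deviation — NE.
(Right, Center): Shop 1 can switch to Center (2 → 9). Not NE.
(Right, Right): Shop 1 can switch to Center (2 → 4). Not NE.
(Far-R, Far-L): Shop 1 can switch to Center (1 → 6). Not NE.
(Far-R, Left): Shop 1 can switch to Right (5 → 8). Not NE.
(Far-R, Center): Shop 1 can switch to Center (4 → 9). Not NE.
(Far-R, Right): Shop 1 gets 5, best alternative 4; Shop 2 gets 7, best alternative 5. No profitable deviation — NE.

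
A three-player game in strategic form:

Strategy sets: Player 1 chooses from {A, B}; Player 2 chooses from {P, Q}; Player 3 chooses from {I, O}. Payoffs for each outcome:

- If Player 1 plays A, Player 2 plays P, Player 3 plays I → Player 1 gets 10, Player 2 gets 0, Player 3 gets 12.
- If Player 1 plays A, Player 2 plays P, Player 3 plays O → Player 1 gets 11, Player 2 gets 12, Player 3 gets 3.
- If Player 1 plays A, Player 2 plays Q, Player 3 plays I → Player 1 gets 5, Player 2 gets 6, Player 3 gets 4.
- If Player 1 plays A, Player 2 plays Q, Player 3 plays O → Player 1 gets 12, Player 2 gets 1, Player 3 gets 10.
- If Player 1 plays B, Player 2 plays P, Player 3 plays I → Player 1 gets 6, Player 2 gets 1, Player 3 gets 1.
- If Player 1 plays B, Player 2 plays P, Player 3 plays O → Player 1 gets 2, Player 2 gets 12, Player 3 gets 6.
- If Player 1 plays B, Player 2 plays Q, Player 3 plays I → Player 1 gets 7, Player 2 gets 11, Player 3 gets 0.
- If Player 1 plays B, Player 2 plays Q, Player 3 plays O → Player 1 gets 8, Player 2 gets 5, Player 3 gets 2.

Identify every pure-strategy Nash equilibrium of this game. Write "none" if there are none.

none

Mark each player's best response to every combination of opponents' strategies; a profile where every player is best-responding is a pure Nash equilibrium.
Player 1 against (P, I): payoffs 10, 6 → best response A.
Player 1 against (P, O): payoffs 11, 2 → best response A.
Player 1 against (Q, I): payoffs 5, 7 → best response B.
Player 1 against (Q, O): payoffs 12, 8 → best response A.
Player 2 against (A, I): payoffs 0, 6 → best response Q.
Player 2 against (A, O): payoffs 12, 1 → best response P.
Player 2 against (B, I): payoffs 1, 11 → best response Q.
Player 2 against (B, O): payoffs 12, 5 → best response P.
Player 3 against (A, P): payoffs 12, 3 → best response I.
Player 3 against (A, Q): payoffs 4, 10 → best response O.
Player 3 against (B, P): payoffs 1, 6 → best response O.
Player 3 against (B, Q): payoffs 0, 2 → best response O.
No profile is a mutual best response for all players.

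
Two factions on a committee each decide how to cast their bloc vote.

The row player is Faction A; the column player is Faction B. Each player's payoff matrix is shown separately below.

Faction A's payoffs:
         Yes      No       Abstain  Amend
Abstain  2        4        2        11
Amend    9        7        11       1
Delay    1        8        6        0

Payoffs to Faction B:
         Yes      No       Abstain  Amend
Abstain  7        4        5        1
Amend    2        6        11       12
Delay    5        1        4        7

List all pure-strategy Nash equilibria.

Check each profile: it is a Nash equilibrium iff no player can strictly gain by switching unilaterally.
(Abstain, Yes): Faction A can switch to Amend (2 → 9). Not NE.
(Abstain, No): Faction A can switch to Amend (4 → 7). Not NE.
(Abstain, Abstain): Faction A can switch to Amend (2 → 11). Not NE.
(Abstain, Amend): Faction B can switch to Yes (1 → 7). Not NE.
(Amend, Yes): Faction B can switch to No (2 → 6). Not NE.
(Amend, No): Faction A can switch to Delay (7 → 8). Not NE.
(The remaining 6 profiles each have a profitable deviation by the same check.)

No pure-strategy Nash equilibrium.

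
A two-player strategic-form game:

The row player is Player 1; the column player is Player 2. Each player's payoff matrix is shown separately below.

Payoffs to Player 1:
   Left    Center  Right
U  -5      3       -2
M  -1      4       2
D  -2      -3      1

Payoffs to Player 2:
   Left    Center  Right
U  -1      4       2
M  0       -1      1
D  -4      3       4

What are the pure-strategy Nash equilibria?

The unique pure-strategy Nash equilibrium is (M, Right).

Player 1 against Left: payoffs -5, -1, -2 → best response M.
Player 1 against Center: payoffs 3, 4, -3 → best response M.
Player 1 against Right: payoffs -2, 2, 1 → best response M.
Player 2 against U: payoffs -1, 4, 2 → best response Center.
Player 2 against M: payoffs 0, -1, 1 → best response Right.
Player 2 against D: payoffs -4, 3, 4 → best response Right.
Mutual best responses: (M, Right).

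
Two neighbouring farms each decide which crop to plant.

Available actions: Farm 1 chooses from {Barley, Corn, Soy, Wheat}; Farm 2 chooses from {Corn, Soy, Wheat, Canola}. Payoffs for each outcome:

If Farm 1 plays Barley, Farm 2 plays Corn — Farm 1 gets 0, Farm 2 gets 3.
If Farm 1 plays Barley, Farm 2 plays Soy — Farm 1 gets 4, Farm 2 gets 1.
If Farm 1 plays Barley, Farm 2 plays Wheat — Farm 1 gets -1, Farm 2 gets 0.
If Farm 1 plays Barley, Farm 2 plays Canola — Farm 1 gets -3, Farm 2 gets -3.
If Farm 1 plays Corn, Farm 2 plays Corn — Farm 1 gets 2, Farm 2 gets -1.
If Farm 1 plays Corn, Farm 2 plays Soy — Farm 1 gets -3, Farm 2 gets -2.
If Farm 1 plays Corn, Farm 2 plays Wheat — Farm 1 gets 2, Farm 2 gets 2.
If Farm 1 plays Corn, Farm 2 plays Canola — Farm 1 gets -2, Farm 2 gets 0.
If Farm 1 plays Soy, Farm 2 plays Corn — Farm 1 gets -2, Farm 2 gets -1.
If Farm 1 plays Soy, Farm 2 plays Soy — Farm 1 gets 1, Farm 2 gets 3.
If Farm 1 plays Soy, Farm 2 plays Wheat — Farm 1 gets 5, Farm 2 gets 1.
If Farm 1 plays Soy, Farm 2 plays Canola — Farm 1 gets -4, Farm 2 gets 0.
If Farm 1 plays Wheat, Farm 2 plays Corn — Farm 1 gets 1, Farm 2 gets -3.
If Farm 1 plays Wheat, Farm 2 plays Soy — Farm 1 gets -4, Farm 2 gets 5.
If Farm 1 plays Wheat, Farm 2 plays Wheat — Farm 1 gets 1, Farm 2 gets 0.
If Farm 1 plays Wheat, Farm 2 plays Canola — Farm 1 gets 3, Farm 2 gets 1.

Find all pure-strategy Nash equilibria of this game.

There is no pure-strategy Nash equilibrium.

(Barley, Corn): Farm 1 can switch to Corn (0 → 2). Not NE.
(Barley, Soy): Farm 2 can switch to Corn (1 → 3). Not NE.
(Barley, Wheat): Farm 1 can switch to Corn (-1 → 2). Not NE.
(Barley, Canola): Farm 1 can switch to Corn (-3 → -2). Not NE.
(Corn, Corn): Farm 2 can switch to Wheat (-1 → 2). Not NE.
(Corn, Soy): Farm 1 can switch to Barley (-3 → 4). Not NE.
(Corn, Wheat): Farm 1 can switch to Soy (2 → 5). Not NE.
(Corn, Canola): Farm 1 can switch to Wheat (-2 → 3). Not NE.
(Soy, Corn): Farm 1 can switch to Barley (-2 → 0). Not NE.
(Soy, Soy): Farm 1 can switch to Barley (1 → 4). Not NE.
(The remaining 6 profiles each have a profitable deviation by the same check.)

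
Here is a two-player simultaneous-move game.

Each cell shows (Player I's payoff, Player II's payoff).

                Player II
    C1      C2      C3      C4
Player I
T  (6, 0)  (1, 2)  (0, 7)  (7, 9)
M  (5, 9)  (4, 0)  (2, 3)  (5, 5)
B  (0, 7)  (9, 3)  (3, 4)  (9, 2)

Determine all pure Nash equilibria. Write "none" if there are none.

There is no pure-strategy Nash equilibrium.

Mark each player's best response to every combination of opponents' strategies; a profile where every player is best-responding is a pure Nash equilibrium.
Player I against C1: payoffs 6, 5, 0 → best response T.
Player I against C2: payoffs 1, 4, 9 → best response B.
Player I against C3: payoffs 0, 2, 3 → best response B.
Player I against C4: payoffs 7, 5, 9 → best response B.
Player II against T: payoffs 0, 2, 7, 9 → best response C4.
Player II against M: payoffs 9, 0, 3, 5 → best response C1.
Player II against B: payoffs 7, 3, 4, 2 → best response C1.
No profile is a mutual best response for all players.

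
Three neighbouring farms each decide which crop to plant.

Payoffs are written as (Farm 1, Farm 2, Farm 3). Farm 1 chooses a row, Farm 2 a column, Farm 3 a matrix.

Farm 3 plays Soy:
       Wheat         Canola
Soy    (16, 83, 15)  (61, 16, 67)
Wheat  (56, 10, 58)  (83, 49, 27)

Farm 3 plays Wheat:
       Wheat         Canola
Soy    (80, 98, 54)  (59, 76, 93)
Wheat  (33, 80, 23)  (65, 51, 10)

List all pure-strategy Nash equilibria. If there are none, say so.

(Soy, Wheat, Wheat); (Wheat, Canola, Soy)

(Soy, Wheat, Soy): Farm 1 can switch to Wheat (16 → 56). Not NE.
(Soy, Wheat, Wheat): Farm 1 gets 80, best alternative 33; Farm 2 gets 98, best alternative 76; Farm 3 gets 54, best alternative 15. No profitable deviation — NE.
(Soy, Canola, Soy): Farm 1 can switch to Wheat (61 → 83). Not NE.
(Soy, Canola, Wheat): Farm 1 can switch to Wheat (59 → 65). Not NE.
(Wheat, Wheat, Soy): Farm 2 can switch to Canola (10 → 49). Not NE.
(Wheat, Wheat, Wheat): Farm 1 can switch to Soy (33 → 80). Not NE.
(Wheat, Canola, Soy): Farm 1 gets 83, best alternative 61; Farm 2 gets 49, best alternative 10; Farm 3 gets 27, best alternative 10. No profitable deviation — NE.
(Wheat, Canola, Wheat): Farm 2 can switch to Wheat (51 → 80). Not NE.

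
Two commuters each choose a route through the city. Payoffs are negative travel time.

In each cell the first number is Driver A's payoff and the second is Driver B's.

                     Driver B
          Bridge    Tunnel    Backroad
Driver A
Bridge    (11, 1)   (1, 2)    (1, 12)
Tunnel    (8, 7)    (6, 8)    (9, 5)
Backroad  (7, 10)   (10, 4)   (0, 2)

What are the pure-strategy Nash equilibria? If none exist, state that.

No pure-strategy Nash equilibrium.

Mark each player's best response to every combination of opponents' strategies; a profile where every player is best-responding is a pure Nash equilibrium.
Driver A against Bridge: payoffs 11, 8, 7 → best response Bridge.
Driver A against Tunnel: payoffs 1, 6, 10 → best response Backroad.
Driver A against Backroad: payoffs 1, 9, 0 → best response Tunnel.
Driver B against Bridge: payoffs 1, 2, 12 → best response Backroad.
Driver B against Tunnel: payoffs 7, 8, 5 → best response Tunnel.
Driver B against Backroad: payoffs 10, 4, 2 → best response Bridge.
No profile is a mutual best response for all players.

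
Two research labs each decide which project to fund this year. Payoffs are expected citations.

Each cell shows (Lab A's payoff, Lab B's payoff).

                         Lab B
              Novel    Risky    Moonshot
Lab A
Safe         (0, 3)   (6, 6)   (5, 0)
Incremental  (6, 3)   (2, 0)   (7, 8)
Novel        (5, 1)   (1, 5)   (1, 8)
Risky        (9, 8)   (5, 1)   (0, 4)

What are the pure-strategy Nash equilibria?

(Safe, Novel): Lab A can switch to Incremental (0 → 6). Not NE.
(Safe, Risky): Lab A gets 6, best alternative 5; Lab B gets 6, best alternative 3. No profitable deviation — NE.
(Safe, Moonshot): Lab A can switch to Incremental (5 → 7). Not NE.
(Incremental, Novel): Lab A can switch to Risky (6 → 9). Not NE.
(Incremental, Risky): Lab A can switch to Safe (2 → 6). Not NE.
(Incremental, Moonshot): Lab A gets 7, best alternative 5; Lab B gets 8, best alternative 3. No profitable deviation — NE.
(Novel, Novel): Lab A can switch to Incremental (5 → 6). Not NE.
(Novel, Risky): Lab A can switch to Safe (1 → 6). Not NE.
(Risky, Novel): Lab A gets 9, best alternative 6; Lab B gets 8, best alternative 4. No profitable deviation — NE.
(The remaining 3 profiles each have a profitable deviation by the same check.)

(Safe, Risky) and (Incremental, Moonshot) and (Risky, Novel)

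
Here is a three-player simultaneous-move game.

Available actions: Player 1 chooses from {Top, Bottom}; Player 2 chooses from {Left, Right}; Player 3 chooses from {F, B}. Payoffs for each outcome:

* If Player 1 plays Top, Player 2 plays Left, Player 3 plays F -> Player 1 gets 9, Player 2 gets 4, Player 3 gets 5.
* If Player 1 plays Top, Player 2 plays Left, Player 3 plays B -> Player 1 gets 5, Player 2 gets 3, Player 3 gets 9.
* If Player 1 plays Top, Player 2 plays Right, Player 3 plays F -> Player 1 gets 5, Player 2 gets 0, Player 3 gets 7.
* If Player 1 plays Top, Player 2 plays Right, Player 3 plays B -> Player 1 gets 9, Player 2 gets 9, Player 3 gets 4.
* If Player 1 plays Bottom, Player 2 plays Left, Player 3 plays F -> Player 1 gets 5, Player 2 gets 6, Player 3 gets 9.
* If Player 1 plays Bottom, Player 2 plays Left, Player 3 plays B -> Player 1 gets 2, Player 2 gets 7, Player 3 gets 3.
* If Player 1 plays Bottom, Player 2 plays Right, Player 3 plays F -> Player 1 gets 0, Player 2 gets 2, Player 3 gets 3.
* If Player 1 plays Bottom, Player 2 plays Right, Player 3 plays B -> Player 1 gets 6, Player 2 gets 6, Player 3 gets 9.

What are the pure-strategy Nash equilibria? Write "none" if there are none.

Check each profile: it is a Nash equilibrium iff no player can strictly gain by switching unilaterally.
(Top, Left, F): Player 3 can switch to B (5 → 9). Not NE.
(Top, Left, B): Player 2 can switch to Right (3 → 9). Not NE.
(Top, Right, F): Player 2 can switch to Left (0 → 4). Not NE.
(Top, Right, B): Player 3 can switch to F (4 → 7). Not NE.
(Bottom, Left, F): Player 1 can switch to Top (5 → 9). Not NE.
(Bottom, Left, B): Player 1 can switch to Top (2 → 5). Not NE.
(Bottom, Right, F): Player 1 can switch to Top (0 → 5). Not NE.
(Bottom, Right, B): Player 1 can switch to Top (6 → 9). Not NE.

This game has no pure Nash equilibrium.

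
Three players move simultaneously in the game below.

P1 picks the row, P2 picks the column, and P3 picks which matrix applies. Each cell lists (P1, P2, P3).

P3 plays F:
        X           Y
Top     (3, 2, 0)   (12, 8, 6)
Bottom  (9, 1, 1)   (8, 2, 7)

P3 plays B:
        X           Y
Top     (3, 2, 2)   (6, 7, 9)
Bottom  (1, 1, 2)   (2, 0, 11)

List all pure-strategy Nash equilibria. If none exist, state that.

The unique pure-strategy Nash equilibrium is (Top, Y, B).

P1 against (X, F): payoffs 3, 9 → best response Bottom.
P1 against (X, B): payoffs 3, 1 → best response Top.
P1 against (Y, F): payoffs 12, 8 → best response Top.
P1 against (Y, B): payoffs 6, 2 → best response Top.
P2 against (Top, F): payoffs 2, 8 → best response Y.
P2 against (Top, B): payoffs 2, 7 → best response Y.
P2 against (Bottom, F): payoffs 1, 2 → best response Y.
P2 against (Bottom, B): payoffs 1, 0 → best response X.
P3 against (Top, X): payoffs 0, 2 → best response B.
P3 against (Top, Y): payoffs 6, 9 → best response B.
P3 against (Bottom, X): payoffs 1, 2 → best response B.
P3 against (Bottom, Y): payoffs 7, 11 → best response B.
Mutual best responses: (Top, Y, B).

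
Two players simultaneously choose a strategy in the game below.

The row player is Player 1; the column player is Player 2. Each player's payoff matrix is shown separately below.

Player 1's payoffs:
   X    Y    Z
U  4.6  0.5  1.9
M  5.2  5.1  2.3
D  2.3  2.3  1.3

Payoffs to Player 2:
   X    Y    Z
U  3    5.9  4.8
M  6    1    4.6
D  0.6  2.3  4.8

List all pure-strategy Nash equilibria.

Pure NE: (M, X)

(U, X): Player 1 can switch to M (4.6 → 5.2). Not NE.
(U, Y): Player 1 can switch to M (0.5 → 5.1). Not NE.
(U, Z): Player 1 can switch to M (1.9 → 2.3). Not NE.
(M, X): Player 1 gets 5.2, best alternative 4.6; Player 2 gets 6, best alternative 4.6. No profitable deviation — NE.
(M, Y): Player 2 can switch to X (1 → 6). Not NE.
(M, Z): Player 2 can switch to X (4.6 → 6). Not NE.
(D, X): Player 1 can switch to U (2.3 → 4.6). Not NE.
(The remaining 2 profiles each have a profitable deviation by the same check.)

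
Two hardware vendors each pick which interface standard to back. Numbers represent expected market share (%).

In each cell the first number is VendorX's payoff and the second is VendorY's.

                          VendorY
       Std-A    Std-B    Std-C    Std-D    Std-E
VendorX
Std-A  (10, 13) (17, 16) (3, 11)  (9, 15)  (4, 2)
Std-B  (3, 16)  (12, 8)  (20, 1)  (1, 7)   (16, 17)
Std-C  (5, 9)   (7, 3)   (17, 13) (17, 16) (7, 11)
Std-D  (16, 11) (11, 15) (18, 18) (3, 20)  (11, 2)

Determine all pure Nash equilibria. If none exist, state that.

The pure Nash equilibria are (Std-A, Std-B) and (Std-B, Std-E) and (Std-C, Std-D).

VendorX against Std-A: payoffs 10, 3, 5, 16 → best response Std-D.
VendorX against Std-B: payoffs 17, 12, 7, 11 → best response Std-A.
VendorX against Std-C: payoffs 3, 20, 17, 18 → best response Std-B.
VendorX against Std-D: payoffs 9, 1, 17, 3 → best response Std-C.
VendorX against Std-E: payoffs 4, 16, 7, 11 → best response Std-B.
VendorY against Std-A: payoffs 13, 16, 11, 15, 2 → best response Std-B.
VendorY against Std-B: payoffs 16, 8, 1, 7, 17 → best response Std-E.
VendorY against Std-C: payoffs 9, 3, 13, 16, 11 → best response Std-D.
VendorY against Std-D: payoffs 11, 15, 18, 20, 2 → best response Std-D.
Mutual best responses: (Std-A, Std-B); (Std-B, Std-E); (Std-C, Std-D).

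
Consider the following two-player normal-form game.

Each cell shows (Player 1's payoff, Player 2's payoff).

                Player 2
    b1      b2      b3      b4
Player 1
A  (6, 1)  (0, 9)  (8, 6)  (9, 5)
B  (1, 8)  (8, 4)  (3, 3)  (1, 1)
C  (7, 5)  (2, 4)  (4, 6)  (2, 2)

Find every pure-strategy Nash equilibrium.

none

Player 1 against b1: payoffs 6, 1, 7 → best response C.
Player 1 against b2: payoffs 0, 8, 2 → best response B.
Player 1 against b3: payoffs 8, 3, 4 → best response A.
Player 1 against b4: payoffs 9, 1, 2 → best response A.
Player 2 against A: payoffs 1, 9, 6, 5 → best response b2.
Player 2 against B: payoffs 8, 4, 3, 1 → best response b1.
Player 2 against C: payoffs 5, 4, 6, 2 → best response b3.
No profile is a mutual best response for all players.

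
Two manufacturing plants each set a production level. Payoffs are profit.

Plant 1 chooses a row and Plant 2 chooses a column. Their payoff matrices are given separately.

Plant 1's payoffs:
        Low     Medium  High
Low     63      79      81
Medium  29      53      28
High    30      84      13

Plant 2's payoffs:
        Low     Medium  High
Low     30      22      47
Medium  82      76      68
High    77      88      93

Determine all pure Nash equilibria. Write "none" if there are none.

For each player, find the best response to each opponent profile; mutual best responses are the pure NE.
Plant 1 against Low: payoffs 63, 29, 30 → best response Low.
Plant 1 against Medium: payoffs 79, 53, 84 → best response High.
Plant 1 against High: payoffs 81, 28, 13 → best response Low.
Plant 2 against Low: payoffs 30, 22, 47 → best response High.
Plant 2 against Medium: payoffs 82, 76, 68 → best response Low.
Plant 2 against High: payoffs 77, 88, 93 → best response High.
Mutual best responses: (Low, High).

The unique pure-strategy Nash equilibrium is (Low, High).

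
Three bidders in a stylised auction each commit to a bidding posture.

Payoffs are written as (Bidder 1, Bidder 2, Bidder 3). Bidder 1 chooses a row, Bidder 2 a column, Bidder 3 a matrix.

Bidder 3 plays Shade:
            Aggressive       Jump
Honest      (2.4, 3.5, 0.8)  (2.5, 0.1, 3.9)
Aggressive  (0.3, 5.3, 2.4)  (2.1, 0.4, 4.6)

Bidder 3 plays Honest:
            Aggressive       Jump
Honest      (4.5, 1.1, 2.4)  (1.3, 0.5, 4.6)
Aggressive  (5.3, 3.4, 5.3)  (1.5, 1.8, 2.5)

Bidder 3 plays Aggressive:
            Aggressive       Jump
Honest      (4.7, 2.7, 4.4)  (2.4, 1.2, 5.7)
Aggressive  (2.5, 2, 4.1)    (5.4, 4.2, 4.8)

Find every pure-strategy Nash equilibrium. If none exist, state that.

(Honest, Aggressive, Aggressive) and (Aggressive, Aggressive, Honest) and (Aggressive, Jump, Aggressive)

Bidder 1 against (Aggressive, Shade): payoffs 2.4, 0.3 → best response Honest.
Bidder 1 against (Aggressive, Honest): payoffs 4.5, 5.3 → best response Aggressive.
Bidder 1 against (Aggressive, Aggressive): payoffs 4.7, 2.5 → best response Honest.
Bidder 1 against (Jump, Shade): payoffs 2.5, 2.1 → best response Honest.
Bidder 1 against (Jump, Honest): payoffs 1.3, 1.5 → best response Aggressive.
Bidder 1 against (Jump, Aggressive): payoffs 2.4, 5.4 → best response Aggressive.
Bidder 2 against (Honest, Shade): payoffs 3.5, 0.1 → best response Aggressive.
Bidder 2 against (Honest, Honest): payoffs 1.1, 0.5 → best response Aggressive.
Bidder 2 against (Honest, Aggressive): payoffs 2.7, 1.2 → best response Aggressive.
Bidder 2 against (Aggressive, Shade): payoffs 5.3, 0.4 → best response Aggressive.
Bidder 2 against (Aggressive, Honest): payoffs 3.4, 1.8 → best response Aggressive.
Bidder 2 against (Aggressive, Aggressive): payoffs 2, 4.2 → best response Jump.
Bidder 3 against (Honest, Aggressive): payoffs 0.8, 2.4, 4.4 → best response Aggressive.
Bidder 3 against (Honest, Jump): payoffs 3.9, 4.6, 5.7 → best response Aggressive.
Bidder 3 against (Aggressive, Aggressive): payoffs 2.4, 5.3, 4.1 → best response Honest.
Bidder 3 against (Aggressive, Jump): payoffs 4.6, 2.5, 4.8 → best response Aggressive.
Mutual best responses: (Honest, Aggressive, Aggressive); (Aggressive, Aggressive, Honest); (Aggressive, Jump, Aggressive).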